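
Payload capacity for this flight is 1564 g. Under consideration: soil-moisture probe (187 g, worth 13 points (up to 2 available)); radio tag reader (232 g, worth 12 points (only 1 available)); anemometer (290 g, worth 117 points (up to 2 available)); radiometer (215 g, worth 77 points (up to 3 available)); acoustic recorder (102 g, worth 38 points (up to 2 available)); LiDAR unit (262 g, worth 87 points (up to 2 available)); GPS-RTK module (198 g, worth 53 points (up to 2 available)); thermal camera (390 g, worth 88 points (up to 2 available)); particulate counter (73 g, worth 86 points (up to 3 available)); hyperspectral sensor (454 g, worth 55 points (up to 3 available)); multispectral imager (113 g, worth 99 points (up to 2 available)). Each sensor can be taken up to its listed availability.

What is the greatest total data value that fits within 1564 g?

Filling by ratio: 2×anemometer + radiometer + 2×acoustic recorder + 3×particulate counter + 2×multispectral imager for 843, with 120 g left unused.
Dropping acoustic recorder frees 102 g; slotting in radiometer (215 g) lifts the total to 882 at 1557 g.

882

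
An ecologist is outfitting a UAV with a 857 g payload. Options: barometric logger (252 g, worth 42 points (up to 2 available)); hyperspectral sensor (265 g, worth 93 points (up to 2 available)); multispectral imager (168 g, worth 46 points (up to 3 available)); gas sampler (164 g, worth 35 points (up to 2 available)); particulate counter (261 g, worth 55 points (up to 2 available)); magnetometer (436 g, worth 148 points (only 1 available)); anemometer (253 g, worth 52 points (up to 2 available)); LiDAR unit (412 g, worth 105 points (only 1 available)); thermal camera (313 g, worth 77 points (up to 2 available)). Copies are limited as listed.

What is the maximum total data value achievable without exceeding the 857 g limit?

263

A density-first pass picks 2×hyperspectral sensor + multispectral imager — 232 at 698 g.
The 168 g tied up in multispectral imager is better spent on thermal camera — total rises to 263 (843 g).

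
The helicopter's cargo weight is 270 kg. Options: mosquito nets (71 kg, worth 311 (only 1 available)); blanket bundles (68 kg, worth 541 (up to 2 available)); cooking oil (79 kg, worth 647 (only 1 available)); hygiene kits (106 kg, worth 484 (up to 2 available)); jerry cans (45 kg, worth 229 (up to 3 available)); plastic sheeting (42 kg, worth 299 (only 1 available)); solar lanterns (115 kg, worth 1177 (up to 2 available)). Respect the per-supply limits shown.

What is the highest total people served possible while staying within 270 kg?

Greedy by ratio would take 2×solar lanterns: 230 kg used, total 2354.
Dropping solar lanterns frees 115 kg; slotting in blanket bundles + cooking oil (147 kg) lifts the total to 2365 at 262 kg.
Nothing else within 270 kg beats 2365.

2365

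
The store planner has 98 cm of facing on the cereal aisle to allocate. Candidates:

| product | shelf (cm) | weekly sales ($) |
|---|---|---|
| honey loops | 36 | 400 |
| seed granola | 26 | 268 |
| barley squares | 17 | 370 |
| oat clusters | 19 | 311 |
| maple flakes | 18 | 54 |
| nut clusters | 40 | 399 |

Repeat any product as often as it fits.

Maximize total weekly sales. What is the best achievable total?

1850

By weekly sales per cm: barley squares 21.76, oat clusters 16.37, honey loops 11.11 lead.
Taking 5×barley squares: 85 cm used, 1850 in weekly sales.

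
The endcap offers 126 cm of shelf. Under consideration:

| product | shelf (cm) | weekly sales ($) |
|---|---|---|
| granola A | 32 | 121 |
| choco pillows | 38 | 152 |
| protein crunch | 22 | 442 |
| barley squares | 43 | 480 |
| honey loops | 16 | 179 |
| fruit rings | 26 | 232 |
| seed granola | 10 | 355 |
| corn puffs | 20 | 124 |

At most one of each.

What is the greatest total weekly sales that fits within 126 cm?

1688

Protein crunch + barley squares + honey loops + fruit rings + seed granola uses 117 of the 126 cm and totals 1688.
That's the maximum — no swap from here does better than 1688.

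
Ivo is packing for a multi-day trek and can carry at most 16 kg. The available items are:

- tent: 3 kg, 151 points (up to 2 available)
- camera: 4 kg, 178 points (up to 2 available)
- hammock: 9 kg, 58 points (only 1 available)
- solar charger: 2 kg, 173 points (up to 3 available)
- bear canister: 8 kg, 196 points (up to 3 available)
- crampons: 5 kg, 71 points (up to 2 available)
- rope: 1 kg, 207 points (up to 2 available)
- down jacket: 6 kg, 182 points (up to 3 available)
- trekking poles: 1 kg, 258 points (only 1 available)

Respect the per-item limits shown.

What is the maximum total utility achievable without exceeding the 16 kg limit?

Filling by ratio: 2×tent + 3×solar charger + 2×rope + trekking poles for 1493, with 1 kg left unused.
Dropping tent frees 3 kg; slotting in camera (4 kg) lifts the total to 1520 at 16 kg.
Nothing else within 16 kg beats 1520.

1520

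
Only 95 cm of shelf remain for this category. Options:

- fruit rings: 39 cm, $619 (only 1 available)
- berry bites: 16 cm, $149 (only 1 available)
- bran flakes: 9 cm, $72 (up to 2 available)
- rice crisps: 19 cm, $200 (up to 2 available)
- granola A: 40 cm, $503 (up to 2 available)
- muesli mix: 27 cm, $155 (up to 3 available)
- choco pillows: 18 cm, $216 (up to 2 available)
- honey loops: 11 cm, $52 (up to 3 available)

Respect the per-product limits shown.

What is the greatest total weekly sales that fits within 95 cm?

Fruit rings + berry bites + granola A uses 95 of the 95 cm and totals 1271.

1271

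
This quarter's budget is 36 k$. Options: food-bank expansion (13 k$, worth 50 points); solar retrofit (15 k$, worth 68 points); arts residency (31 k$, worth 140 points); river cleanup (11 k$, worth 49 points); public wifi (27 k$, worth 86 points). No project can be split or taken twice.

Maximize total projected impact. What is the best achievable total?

Ranking by ratio (projected impact/k$): solar retrofit 4.53, arts residency 4.52, river cleanup 4.45.
The ratio heuristic lands on solar retrofit + river cleanup (117) but leaves 10 k$ idle.
Dropping solar retrofit and river cleanup frees 26 k$; slotting in arts residency (31 k$) lifts the total to 140 at 31 k$.
Next best is food-bank expansion + solar retrofit at 118 (28 k$) — short by 22.

140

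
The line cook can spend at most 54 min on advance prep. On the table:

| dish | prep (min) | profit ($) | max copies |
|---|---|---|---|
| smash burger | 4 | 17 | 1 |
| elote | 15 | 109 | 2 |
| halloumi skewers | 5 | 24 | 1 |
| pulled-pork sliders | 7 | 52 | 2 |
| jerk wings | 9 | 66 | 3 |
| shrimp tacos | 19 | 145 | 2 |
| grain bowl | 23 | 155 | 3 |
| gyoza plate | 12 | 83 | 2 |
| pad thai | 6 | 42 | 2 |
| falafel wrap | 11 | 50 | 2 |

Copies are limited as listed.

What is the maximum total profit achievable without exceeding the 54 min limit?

408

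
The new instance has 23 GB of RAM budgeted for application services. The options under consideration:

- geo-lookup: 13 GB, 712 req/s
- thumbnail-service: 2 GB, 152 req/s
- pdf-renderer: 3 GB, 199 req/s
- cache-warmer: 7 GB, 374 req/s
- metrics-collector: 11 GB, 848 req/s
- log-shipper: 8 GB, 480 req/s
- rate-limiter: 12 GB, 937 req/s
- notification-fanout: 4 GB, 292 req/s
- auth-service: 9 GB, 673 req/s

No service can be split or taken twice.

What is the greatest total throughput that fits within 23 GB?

1785

Best packing: metrics-collector + rate-limiter — 23 GB, 1785 total.
Runner-up thumbnail-service + rate-limiter + auth-service tops out at 1762.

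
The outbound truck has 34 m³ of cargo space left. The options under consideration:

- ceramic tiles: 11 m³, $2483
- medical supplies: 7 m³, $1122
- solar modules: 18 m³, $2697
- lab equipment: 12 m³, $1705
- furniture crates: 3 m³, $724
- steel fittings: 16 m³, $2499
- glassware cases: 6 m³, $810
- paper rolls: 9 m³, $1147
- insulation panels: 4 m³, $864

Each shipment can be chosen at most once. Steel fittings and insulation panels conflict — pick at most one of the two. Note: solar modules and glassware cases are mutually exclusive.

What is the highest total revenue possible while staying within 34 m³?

6340

Greedy by ratio would take ceramic tiles + medical supplies + furniture crates + glassware cases + insulation panels: 31 m³ used, total 6003.
Dropping glassware cases frees 6 m³; slotting in paper rolls (9 m³) lifts the total to 6340 at 34 m³.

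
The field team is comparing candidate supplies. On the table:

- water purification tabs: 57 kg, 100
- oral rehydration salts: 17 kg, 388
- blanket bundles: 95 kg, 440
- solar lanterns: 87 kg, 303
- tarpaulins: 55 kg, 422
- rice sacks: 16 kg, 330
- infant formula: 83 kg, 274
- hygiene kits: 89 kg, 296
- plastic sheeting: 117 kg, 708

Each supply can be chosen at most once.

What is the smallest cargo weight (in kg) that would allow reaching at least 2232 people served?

Look for the lowest-cargo combination reaching 2232.
oral rehydration salts + blanket bundles + tarpaulins + rice sacks + plastic sheeting: 2288 people served at 300 kg.
Any bundle with less than 300 kg falls short of 2232.

300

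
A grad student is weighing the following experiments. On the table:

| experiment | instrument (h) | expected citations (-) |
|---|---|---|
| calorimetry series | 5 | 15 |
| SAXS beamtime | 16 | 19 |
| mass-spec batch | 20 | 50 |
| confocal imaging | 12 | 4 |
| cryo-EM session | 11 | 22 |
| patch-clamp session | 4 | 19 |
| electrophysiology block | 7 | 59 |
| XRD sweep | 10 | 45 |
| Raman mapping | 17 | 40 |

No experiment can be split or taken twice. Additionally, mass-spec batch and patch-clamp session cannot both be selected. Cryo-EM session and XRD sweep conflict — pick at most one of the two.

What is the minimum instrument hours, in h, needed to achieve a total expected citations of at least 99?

Minimise h subject to total expected citations ≥ 99.
Taking electrophysiology block + XRD sweep gives 104 (≥ 99) for 17 h.
No combination under 17 h hits 99.

17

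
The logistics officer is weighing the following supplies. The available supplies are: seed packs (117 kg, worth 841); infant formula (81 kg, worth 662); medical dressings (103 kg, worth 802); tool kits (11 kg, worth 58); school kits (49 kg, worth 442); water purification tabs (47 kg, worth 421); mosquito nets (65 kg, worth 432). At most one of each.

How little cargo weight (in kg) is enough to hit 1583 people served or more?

188

Look for the lowest-cargo combination reaching 1583.
Taking infant formula + tool kits + school kits + water purification tabs gives 1583 (≥ 1583) for 188 kg.
Below 188 kg the best achievable stays under 1583.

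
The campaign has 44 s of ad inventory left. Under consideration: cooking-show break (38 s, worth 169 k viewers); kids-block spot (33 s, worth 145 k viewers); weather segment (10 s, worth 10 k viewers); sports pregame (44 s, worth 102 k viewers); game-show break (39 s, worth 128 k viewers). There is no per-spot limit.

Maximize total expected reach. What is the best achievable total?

169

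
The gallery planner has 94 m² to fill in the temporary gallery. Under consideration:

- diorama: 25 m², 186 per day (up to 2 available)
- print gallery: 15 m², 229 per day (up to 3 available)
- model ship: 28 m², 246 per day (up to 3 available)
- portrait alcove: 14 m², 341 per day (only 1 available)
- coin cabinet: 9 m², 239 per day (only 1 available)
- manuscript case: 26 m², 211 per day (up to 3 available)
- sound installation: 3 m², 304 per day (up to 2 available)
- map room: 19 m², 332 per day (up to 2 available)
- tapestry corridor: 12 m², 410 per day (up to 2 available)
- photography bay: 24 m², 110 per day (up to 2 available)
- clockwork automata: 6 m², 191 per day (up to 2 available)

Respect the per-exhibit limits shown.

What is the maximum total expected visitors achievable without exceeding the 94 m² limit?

2815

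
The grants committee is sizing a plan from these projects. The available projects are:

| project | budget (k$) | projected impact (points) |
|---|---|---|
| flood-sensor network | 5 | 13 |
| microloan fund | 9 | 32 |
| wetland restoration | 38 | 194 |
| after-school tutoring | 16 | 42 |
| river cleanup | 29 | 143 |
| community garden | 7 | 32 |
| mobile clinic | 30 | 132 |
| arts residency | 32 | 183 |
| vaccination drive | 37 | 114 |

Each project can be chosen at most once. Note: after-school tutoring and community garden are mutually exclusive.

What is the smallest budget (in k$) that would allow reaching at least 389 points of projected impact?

Look for the lowest-budget combination reaching 389.
flood-sensor network + wetland restoration + arts residency: 390 projected impact at 75 k$.
No combination under 75 k$ hits 389.

75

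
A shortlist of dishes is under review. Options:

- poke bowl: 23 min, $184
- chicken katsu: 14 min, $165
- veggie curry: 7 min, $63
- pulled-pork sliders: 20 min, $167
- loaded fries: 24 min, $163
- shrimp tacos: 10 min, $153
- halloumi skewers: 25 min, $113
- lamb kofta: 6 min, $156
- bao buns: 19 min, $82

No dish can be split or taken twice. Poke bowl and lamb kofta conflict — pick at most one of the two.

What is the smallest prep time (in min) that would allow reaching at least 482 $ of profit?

37

Look for the lowest-prep combination reaching 482.
chicken katsu + veggie curry + shrimp tacos + lamb kofta: 537 profit at 37 min.
Any bundle with less than 37 min falls short of 482.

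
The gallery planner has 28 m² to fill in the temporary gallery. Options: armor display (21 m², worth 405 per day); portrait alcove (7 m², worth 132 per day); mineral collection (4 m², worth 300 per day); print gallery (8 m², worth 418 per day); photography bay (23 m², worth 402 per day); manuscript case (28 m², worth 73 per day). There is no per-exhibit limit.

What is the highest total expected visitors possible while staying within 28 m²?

2100

Taking 7×mineral collection: 28 m² used, 2100 in expected visitors.
Every other selection either busts 28 m² or fails to beat 2100.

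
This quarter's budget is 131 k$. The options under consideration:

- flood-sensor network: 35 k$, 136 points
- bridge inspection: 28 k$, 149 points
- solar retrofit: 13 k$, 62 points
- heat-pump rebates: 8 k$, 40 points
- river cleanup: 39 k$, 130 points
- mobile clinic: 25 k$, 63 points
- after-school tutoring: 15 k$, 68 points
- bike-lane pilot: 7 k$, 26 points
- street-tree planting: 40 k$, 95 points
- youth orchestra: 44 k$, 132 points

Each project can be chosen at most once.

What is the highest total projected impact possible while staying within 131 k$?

Greedy by ratio would take flood-sensor network + bridge inspection + solar retrofit + heat-pump rebates + mobile clinic + after-school tutoring + bike-lane pilot: 131 k$ used, total 544.
Dropping heat-pump rebates and mobile clinic and bike-lane pilot frees 40 k$; slotting in river cleanup (39 k$) lifts the total to 545 at 130 k$.
That's the maximum — no swap from here does better than 545.

545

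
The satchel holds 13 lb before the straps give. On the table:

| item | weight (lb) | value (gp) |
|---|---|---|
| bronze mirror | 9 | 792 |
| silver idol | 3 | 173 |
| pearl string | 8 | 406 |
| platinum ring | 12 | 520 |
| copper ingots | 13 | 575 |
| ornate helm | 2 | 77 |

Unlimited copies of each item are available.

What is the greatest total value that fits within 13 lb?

965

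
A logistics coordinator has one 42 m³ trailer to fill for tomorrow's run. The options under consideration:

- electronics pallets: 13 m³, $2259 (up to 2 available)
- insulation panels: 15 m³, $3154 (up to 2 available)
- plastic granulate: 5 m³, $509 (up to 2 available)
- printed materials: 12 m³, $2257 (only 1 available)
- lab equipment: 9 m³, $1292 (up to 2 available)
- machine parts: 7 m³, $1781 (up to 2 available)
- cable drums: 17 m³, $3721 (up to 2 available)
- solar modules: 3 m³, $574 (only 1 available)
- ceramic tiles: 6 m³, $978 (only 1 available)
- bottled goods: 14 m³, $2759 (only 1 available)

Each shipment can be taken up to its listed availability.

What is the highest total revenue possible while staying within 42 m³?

9230

Taking the top-ratio shipments first gives 2×machine parts + cable drums + solar modules + ceramic tiles for 8835 (40 m³).
Dropping machine parts and ceramic tiles frees 13 m³; slotting in insulation panels (15 m³) lifts the total to 9230 at 42 m³.
Every other selection either busts 42 m³ or exceeds an availability limit or fails to beat 9230.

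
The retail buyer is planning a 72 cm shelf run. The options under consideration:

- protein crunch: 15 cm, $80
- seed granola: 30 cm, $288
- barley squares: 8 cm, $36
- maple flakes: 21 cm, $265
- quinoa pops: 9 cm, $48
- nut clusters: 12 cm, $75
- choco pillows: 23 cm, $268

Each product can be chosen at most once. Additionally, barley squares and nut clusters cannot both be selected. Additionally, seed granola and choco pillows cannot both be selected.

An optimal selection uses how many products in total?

Best achievable weekly sales is 688.
One optimal bundle: protein crunch + maple flakes + nut clusters + choco pillows (71 cm).
Any selection reaching 688 contains exactly 4 products.

4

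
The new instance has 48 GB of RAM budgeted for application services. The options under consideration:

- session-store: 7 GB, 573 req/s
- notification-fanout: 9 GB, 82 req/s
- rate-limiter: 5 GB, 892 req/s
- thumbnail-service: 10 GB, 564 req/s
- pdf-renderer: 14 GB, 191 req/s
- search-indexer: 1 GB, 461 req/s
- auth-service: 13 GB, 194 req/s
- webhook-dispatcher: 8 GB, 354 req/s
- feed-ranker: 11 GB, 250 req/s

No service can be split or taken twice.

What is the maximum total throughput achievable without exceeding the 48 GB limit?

Taking session-store + rate-limiter + thumbnail-service + search-indexer + webhook-dispatcher + feed-ranker: 42 GB used, 3094 in throughput.
Runner-up session-store + rate-limiter + thumbnail-service + search-indexer + auth-service + webhook-dispatcher tops out at 3038.

3094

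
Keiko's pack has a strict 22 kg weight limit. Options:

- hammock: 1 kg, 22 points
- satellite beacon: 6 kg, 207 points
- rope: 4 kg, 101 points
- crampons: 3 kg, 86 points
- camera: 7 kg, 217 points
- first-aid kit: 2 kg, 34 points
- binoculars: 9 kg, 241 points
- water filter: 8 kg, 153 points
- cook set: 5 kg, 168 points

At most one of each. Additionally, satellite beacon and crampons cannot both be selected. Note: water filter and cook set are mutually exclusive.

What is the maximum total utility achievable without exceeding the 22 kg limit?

Density check — satellite beacon 34.50, cook set 33.60, camera 31.00 are the best per kg.
Best packing: satellite beacon + rope + camera + cook set — 22 kg, 693 total.
That's the maximum — no feasible swap from here does better than 693.

693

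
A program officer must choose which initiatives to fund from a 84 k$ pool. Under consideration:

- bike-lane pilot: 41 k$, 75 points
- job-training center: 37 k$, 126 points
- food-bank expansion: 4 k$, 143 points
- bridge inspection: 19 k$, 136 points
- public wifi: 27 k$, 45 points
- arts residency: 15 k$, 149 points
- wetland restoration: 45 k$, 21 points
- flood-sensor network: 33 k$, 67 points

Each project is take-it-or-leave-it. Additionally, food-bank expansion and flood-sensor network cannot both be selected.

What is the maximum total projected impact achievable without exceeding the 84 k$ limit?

By projected impact per k$: food-bank expansion 35.75, arts residency 9.93, bridge inspection 7.16, job-training center 3.41 lead.
Taking job-training center + food-bank expansion + bridge inspection + arts residency: 75 k$ used, 554 in projected impact.
Nothing else feasible within 84 k$ beats 554.

554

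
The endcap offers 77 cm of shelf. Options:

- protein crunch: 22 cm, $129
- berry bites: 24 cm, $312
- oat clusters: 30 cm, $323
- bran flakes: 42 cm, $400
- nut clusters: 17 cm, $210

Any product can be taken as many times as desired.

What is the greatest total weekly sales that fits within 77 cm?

942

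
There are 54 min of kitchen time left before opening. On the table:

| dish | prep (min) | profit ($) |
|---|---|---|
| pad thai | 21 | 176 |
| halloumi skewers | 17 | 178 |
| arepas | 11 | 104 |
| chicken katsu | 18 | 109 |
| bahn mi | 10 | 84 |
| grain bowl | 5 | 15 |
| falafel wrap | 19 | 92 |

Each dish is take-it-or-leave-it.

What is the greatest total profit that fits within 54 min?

473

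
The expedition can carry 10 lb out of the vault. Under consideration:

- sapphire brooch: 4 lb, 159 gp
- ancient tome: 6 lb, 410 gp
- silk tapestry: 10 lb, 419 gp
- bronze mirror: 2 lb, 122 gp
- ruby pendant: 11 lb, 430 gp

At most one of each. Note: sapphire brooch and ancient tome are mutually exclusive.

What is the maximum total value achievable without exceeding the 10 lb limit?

By value per lb: ancient tome 68.33, bronze mirror 61.00, silk tapestry 41.90 lead.
Best packing: ancient tome + bronze mirror — 8 lb, 532 total.
Next best is silk tapestry at 419 (10 lb) — short by 113.

532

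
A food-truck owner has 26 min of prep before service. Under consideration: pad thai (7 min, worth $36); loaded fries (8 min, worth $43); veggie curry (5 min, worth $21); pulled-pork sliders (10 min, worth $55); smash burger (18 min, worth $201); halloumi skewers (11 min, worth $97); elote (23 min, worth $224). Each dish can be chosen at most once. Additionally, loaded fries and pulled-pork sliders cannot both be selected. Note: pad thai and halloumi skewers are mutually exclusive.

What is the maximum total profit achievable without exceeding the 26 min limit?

244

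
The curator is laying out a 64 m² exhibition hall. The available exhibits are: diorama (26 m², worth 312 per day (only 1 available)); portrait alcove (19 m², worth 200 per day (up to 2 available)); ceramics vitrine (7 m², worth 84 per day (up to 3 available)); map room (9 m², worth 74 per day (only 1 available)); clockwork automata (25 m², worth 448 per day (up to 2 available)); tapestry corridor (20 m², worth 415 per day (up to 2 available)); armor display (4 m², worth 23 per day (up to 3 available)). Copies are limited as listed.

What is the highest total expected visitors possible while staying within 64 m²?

3×ceramics vitrine + 2×tapestry corridor uses 61 of the 64 m² and totals 1082.
That's the maximum — no swap from here does better than 1082.

1082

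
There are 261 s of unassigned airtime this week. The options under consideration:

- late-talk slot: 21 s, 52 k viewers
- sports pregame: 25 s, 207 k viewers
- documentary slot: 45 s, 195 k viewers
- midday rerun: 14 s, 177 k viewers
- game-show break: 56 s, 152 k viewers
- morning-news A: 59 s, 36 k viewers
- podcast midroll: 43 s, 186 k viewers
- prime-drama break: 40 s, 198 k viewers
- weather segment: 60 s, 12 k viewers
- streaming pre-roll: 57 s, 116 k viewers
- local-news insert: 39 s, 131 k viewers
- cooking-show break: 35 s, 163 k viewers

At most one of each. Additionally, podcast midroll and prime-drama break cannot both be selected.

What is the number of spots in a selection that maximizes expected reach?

7

The maximum expected reach within 261 s is 1223.
One optimal bundle: sports pregame + documentary slot + midday rerun + game-show break + prime-drama break + local-news insert + cooking-show break (254 s).
Every optimal selection uses 7 spots.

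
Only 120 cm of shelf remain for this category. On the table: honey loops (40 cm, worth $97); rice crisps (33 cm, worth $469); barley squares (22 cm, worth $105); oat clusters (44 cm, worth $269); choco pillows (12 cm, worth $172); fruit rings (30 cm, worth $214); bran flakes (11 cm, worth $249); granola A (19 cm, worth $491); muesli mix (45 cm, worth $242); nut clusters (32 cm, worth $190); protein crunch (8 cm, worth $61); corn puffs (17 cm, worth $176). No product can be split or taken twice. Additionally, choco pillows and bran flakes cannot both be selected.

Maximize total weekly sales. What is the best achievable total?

1660

By weekly sales per cm: granola A 25.84, bran flakes 22.64, choco pillows 14.33 lead.
Rice crisps + fruit rings + bran flakes + granola A + protein crunch + corn puffs uses 118 of the 120 cm and totals 1660.
The closest alternative, rice crisps + bran flakes + granola A + nut clusters + protein crunch + corn puffs, reaches only 1636.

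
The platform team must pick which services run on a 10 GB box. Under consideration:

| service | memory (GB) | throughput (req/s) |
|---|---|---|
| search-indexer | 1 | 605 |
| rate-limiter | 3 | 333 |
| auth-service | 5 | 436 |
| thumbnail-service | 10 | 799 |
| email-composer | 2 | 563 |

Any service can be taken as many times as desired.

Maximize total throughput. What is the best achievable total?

By throughput per GB: search-indexer 605.00, email-composer 281.50, rate-limiter 111.00, auth-service 87.20 lead.
Taking 10×search-indexer: 10 GB used, 6050 in throughput.

6050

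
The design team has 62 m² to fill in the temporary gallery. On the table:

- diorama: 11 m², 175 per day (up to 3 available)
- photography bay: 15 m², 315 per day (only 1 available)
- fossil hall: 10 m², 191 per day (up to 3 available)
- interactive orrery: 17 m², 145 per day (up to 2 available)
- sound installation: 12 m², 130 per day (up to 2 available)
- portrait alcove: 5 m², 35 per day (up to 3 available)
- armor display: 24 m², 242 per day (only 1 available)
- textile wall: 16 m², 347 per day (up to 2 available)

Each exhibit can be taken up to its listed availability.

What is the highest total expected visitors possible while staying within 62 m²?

1267

A density-first pass picks photography bay + fossil hall + portrait alcove + 2×textile wall — 1235 at 62 m².
The 20 m² tied up in photography bay and portrait alcove is better spent on 2×fossil hall — total rises to 1267 (62 m²).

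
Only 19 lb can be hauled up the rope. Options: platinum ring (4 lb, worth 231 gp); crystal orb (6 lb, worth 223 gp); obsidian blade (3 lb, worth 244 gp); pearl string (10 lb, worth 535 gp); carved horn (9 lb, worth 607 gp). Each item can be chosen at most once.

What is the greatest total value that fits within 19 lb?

1142

Taking the top-ratio items first gives platinum ring + obsidian blade + carved horn for 1082 (16 lb).
Dropping platinum ring and obsidian blade frees 7 lb; slotting in pearl string (10 lb) lifts the total to 1142 at 19 lb.
That's the maximum — no swap from here does better than 1142.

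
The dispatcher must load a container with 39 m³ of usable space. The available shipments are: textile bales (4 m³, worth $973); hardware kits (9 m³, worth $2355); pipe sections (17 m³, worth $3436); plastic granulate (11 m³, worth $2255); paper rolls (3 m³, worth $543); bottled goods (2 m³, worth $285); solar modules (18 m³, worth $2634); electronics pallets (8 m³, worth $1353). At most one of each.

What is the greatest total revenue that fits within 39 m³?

8331

Greedy by ratio would take textile bales + hardware kits + plastic granulate + paper rolls + bottled goods + electronics pallets: 37 m³ used, total 7764.
The 15 m³ tied up in textile bales and paper rolls and electronics pallets is better spent on pipe sections — total rises to 8331 (39 m³).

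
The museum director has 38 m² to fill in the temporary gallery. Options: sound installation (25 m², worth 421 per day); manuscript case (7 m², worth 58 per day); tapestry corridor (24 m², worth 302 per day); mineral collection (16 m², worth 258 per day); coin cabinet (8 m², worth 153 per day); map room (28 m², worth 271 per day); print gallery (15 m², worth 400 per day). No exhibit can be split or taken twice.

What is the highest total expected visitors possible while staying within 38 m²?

716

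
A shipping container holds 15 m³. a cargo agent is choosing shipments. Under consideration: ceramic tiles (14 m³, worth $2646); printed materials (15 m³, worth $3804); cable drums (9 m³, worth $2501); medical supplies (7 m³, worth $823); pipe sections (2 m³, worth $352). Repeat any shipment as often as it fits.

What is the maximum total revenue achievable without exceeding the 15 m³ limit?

3804

Taking the top-ratio shipments first gives cable drums + 3×pipe sections for 3557 (15 m³).
Replace cable drums and 3×pipe sections with printed materials: the trade gains 247 net, giving 3804 at 15 m³.
No other feasible combination exceeds 3804.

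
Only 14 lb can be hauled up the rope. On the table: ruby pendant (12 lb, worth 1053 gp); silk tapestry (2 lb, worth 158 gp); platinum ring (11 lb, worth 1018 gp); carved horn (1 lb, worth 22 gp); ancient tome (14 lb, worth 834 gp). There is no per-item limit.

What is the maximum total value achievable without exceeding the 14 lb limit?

By value per lb: platinum ring 92.55, ruby pendant 87.75, silk tapestry 79.00 lead.
A density-first pass picks silk tapestry + platinum ring + carved horn — 1198 at 14 lb.
Replace platinum ring and carved horn with ruby pendant: the trade gains 13 net, giving 1211 at 14 lb.
Every other selection either busts 14 lb or fails to beat 1211.

1211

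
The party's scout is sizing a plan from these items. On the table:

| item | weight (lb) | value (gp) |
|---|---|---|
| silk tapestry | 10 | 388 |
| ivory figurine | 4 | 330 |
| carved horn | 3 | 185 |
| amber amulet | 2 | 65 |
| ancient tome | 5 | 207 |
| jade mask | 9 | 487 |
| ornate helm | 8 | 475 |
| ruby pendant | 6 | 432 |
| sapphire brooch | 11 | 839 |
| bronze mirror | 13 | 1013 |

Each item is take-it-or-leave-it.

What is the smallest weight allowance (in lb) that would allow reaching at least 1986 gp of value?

27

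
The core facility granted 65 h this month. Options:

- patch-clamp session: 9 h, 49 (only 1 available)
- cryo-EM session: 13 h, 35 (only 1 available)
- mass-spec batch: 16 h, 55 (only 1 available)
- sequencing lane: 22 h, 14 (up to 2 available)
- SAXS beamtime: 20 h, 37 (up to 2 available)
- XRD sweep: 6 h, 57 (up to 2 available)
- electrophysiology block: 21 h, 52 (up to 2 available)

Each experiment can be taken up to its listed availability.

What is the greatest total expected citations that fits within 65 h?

270

Filling by ratio: patch-clamp session + cryo-EM session + mass-spec batch + 2×XRD sweep for 253, with 15 h left unused.
Dropping cryo-EM session frees 13 h; slotting in electrophysiology block (21 h) lifts the total to 270 at 58 h.
Every other selection either busts 65 h or exceeds an availability limit or fails to beat 270.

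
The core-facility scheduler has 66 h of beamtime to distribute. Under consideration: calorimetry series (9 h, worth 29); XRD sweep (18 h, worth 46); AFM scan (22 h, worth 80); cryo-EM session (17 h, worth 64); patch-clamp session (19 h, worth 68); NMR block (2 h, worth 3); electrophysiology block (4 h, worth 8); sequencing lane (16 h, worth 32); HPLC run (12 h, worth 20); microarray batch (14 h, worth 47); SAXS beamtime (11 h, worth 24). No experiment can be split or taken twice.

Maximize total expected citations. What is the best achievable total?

228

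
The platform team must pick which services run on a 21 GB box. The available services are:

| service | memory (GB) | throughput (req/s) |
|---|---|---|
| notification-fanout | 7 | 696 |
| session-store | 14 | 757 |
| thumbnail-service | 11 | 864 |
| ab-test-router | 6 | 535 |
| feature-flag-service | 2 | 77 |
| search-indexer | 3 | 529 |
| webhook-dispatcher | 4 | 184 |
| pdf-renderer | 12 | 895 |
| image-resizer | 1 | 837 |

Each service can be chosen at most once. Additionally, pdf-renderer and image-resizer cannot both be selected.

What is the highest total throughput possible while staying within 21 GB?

Best packing: notification-fanout + ab-test-router + search-indexer + webhook-dispatcher + image-resizer — 21 GB, 2781 total.
An exhaustive check of the 512 subsets confirms 2781.

2781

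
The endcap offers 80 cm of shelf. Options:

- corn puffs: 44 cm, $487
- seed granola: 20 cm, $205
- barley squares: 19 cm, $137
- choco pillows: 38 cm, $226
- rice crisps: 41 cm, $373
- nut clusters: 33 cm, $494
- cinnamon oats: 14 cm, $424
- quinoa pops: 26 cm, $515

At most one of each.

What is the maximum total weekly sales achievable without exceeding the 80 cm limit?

The ratio ordering already packs tightly: nut clusters + cinnamon oats + quinoa pops, 73 cm, 1433.

1433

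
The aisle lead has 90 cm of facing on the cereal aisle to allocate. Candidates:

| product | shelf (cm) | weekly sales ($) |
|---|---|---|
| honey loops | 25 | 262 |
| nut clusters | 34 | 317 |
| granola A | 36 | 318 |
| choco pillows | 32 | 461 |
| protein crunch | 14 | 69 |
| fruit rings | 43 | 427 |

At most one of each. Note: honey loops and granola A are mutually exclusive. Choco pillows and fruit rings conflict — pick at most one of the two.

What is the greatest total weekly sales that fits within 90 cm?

Filling by ratio: honey loops + choco pillows + protein crunch for 792, with 19 cm left unused.
Dropping honey loops frees 25 cm; slotting in granola A (36 cm) lifts the total to 848 at 82 cm.
Every other selection either busts 90 cm or breaks a pairing rule or fails to beat 848.

848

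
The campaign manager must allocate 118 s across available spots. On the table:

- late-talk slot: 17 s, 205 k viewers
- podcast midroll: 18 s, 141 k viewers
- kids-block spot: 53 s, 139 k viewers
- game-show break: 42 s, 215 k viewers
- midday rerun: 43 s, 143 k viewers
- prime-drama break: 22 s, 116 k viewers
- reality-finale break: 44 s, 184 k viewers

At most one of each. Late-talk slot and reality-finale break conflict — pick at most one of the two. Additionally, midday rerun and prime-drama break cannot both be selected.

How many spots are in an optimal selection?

4

Optimal total is 677.
One optimal bundle: late-talk slot + podcast midroll + game-show break + prime-drama break (99 s).
All optima have 4 spots.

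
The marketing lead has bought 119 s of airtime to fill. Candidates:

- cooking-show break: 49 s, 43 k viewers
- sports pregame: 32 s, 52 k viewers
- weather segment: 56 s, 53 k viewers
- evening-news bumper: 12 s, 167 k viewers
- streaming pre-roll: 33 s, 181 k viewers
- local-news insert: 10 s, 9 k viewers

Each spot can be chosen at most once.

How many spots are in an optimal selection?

4

Best achievable expected reach is 410.
weather segment + evening-news bumper + streaming pre-roll + local-news insert hits 410 at 111 s.
Any selection reaching 410 contains exactly 4 spots.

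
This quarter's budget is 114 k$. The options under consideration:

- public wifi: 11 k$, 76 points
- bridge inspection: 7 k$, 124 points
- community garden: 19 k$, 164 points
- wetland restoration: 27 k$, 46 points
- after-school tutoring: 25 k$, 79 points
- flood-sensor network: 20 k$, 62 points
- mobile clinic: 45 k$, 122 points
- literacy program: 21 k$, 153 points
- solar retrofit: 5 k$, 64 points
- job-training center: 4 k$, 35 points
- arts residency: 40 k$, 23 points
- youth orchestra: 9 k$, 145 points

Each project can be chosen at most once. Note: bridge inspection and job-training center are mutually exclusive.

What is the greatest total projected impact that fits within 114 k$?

Taking public wifi + bridge inspection + community garden + after-school tutoring + literacy program + solar retrofit + youth orchestra: 97 k$ used, 805 in projected impact.
Nothing else feasible within 114 k$ beats 805.

805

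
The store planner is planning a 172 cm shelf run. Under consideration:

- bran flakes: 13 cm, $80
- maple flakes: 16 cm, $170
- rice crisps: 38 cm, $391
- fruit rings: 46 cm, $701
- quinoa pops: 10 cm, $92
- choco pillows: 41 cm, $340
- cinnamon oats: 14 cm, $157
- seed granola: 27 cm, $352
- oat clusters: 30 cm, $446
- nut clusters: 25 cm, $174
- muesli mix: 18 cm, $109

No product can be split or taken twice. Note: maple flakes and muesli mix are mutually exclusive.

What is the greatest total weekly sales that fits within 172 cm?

Best packing: maple flakes + rice crisps + fruit rings + cinnamon oats + seed granola + oat clusters — 171 cm, 2217 total.
The closest alternative, maple flakes + rice crisps + fruit rings + quinoa pops + seed granola + oat clusters, reaches only 2152.

2217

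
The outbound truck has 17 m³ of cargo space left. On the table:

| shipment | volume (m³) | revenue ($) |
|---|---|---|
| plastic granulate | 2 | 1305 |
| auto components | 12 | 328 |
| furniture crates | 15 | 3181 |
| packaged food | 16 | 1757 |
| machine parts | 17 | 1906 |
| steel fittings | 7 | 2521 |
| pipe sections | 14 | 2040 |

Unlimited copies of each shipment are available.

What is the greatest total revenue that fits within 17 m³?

10440

By revenue per m³: plastic granulate 652.50, steel fittings 360.14, furniture crates 212.07, pipe sections 145.71 lead.
Best packing: 8×plastic granulate — 16 m³, 10440 total.
The spare 1 m³ is too small for any remaining shipment, and no exchange beats 10440.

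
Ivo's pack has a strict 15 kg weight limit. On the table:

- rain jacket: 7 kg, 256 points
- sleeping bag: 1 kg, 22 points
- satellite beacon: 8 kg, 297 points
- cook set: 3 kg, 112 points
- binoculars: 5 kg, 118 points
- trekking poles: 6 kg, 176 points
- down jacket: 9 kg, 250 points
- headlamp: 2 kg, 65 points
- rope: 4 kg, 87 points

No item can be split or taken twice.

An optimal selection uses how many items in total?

2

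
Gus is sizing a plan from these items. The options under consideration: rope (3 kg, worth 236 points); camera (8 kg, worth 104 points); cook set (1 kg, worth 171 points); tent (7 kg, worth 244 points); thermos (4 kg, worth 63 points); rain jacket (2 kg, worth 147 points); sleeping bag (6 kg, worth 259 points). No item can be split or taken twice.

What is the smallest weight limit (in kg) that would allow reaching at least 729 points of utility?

Need the lightest bundle worth ≥ 729.
Taking rope + cook set + rain jacket + sleeping bag gives 813 (≥ 729) for 12 kg.
No combination under 12 kg hits 729.

12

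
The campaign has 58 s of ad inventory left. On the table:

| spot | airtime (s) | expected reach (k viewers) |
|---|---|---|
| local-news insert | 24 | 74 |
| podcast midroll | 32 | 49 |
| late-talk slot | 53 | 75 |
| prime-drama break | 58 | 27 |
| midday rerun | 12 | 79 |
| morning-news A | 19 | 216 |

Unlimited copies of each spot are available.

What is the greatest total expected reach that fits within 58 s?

648

By expected reach per s: morning-news A 11.37, midday rerun 6.58, local-news insert 3.08 lead.
The ratio ordering already packs tightly: 3×morning-news A, 57 s, 648.
Nothing else within 58 s beats 648.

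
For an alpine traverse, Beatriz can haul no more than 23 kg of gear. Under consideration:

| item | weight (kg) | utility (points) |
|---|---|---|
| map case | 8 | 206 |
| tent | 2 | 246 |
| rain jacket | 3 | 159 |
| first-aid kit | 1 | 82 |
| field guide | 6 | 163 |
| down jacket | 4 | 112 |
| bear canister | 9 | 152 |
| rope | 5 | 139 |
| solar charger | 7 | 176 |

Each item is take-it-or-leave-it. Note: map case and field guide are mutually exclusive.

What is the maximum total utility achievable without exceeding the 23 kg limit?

944

The ratio heuristic lands on tent + rain jacket + first-aid kit + field guide + down jacket + rope (901) but leaves 2 kg idle.
Replace field guide with map case: the trade gains 43 net, giving 944 at 23 kg.
The closest alternative, tent + rain jacket + first-aid kit + field guide + down jacket + solar charger, reaches only 938.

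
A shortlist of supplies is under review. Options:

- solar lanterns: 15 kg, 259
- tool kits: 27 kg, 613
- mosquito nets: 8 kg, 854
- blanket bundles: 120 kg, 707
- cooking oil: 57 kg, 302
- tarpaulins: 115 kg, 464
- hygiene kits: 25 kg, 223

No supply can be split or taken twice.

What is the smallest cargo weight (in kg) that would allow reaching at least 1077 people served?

23

Need the lightest bundle worth ≥ 1077.
solar lanterns + mosquito nets: 1113 people served at 23 kg.
No combination under 23 kg hits 1077.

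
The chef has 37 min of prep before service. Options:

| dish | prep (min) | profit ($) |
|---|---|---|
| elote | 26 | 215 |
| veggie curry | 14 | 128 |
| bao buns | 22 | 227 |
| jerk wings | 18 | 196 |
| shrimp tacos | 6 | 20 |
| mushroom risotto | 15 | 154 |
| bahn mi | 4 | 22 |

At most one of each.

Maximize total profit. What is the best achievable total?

Ranking by ratio (profit/min): jerk wings 10.89, bao buns 10.32, mushroom risotto 10.27, veggie curry 9.14.
Greedy by ratio would take jerk wings + mushroom risotto + bahn mi: 37 min used, total 372.
The 22 min tied up in jerk wings and bahn mi is better spent on bao buns — total rises to 381 (37 min).

381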